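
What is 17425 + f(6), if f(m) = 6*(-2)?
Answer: 17413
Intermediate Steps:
f(m) = -12
17425 + f(6) = 17425 - 12 = 17413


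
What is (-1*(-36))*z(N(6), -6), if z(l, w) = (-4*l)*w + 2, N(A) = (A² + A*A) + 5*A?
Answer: 88200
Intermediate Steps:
N(A) = 2*A² + 5*A (N(A) = (A² + A²) + 5*A = 2*A² + 5*A)
z(l, w) = 2 - 4*l*w (z(l, w) = -4*l*w + 2 = 2 - 4*l*w)
(-1*(-36))*z(N(6), -6) = (-1*(-36))*(2 - 4*6*(5 + 2*6)*(-6)) = 36*(2 - 4*6*(5 + 12)*(-6)) = 36*(2 - 4*6*17*(-6)) = 36*(2 - 4*102*(-6)) = 36*(2 + 2448) = 36*2450 = 88200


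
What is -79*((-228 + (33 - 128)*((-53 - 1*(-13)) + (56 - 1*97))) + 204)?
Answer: -606009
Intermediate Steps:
-79*((-228 + (33 - 128)*((-53 - 1*(-13)) + (56 - 1*97))) + 204) = -79*((-228 - 95*((-53 + 13) + (56 - 97))) + 204) = -79*((-228 - 95*(-40 - 41)) + 204) = -79*((-228 - 95*(-81)) + 204) = -79*((-228 + 7695) + 204) = -79*(7467 + 204) = -79*7671 = -606009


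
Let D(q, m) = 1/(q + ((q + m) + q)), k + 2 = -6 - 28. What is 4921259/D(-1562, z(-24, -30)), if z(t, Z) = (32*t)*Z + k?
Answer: 90147622362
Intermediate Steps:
k = -36 (k = -2 + (-6 - 28) = -2 - 34 = -36)
z(t, Z) = -36 + 32*Z*t (z(t, Z) = (32*t)*Z - 36 = 32*Z*t - 36 = -36 + 32*Z*t)
D(q, m) = 1/(m + 3*q) (D(q, m) = 1/(q + ((m + q) + q)) = 1/(q + (m + 2*q)) = 1/(m + 3*q))
4921259/D(-1562, z(-24, -30)) = 4921259/(1/((-36 + 32*(-30)*(-24)) + 3*(-1562))) = 4921259/(1/((-36 + 23040) - 4686)) = 4921259/(1/(23004 - 4686)) = 4921259/(1/18318) = 4921259*18318 = 90147622362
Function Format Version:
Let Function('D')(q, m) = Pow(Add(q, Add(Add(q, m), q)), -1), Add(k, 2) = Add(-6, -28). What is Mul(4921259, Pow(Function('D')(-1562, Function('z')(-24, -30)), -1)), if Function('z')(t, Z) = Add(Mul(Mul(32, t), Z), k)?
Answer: 90147622362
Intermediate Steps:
k = -36 (k = Add(-2, Add(-6, -28)) = Add(-2, -34) = -36)
Function('z')(t, Z) = Add(-36, Mul(32, Z, t)) (Function('z')(t, Z) = Add(Mul(Mul(32, t), Z), -36) = Add(Mul(32, Z, t), -36) = Add(-36, Mul(32, Z, t)))
Function('D')(q, m) = Pow(Add(m, Mul(3, q)), -1) (Function('D')(q, m) = Pow(Add(q, Add(Add(m, q), q)), -1) = Pow(Add(q, Add(m, Mul(2, q))), -1) = Pow(Add(m, Mul(3, q)), -1))
Mul(4921259, Pow(Function('D')(-1562, Function('z')(-24, -30)), -1)) = Mul(4921259, Pow(Pow(Add(Add(-36, Mul(32, -30, -24)), Mul(3, -1562)), -1), -1)) = Mul(4921259, Pow(Pow(Add(Add(-36, 23040), -4686), -1), -1)) = Mul(4921259, Pow(Pow(Add(23004, -4686), -1), -1)) = Mul(4921259, Pow(Pow(18318, -1), -1)) = Mul(4921259, Pow(Rational(1, 18318), -1)) = Mul(4921259, 18318) = 90147622362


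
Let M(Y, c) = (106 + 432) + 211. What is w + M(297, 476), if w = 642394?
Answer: 643143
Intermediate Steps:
M(Y, c) = 749 (M(Y, c) = 538 + 211 = 749)
w + M(297, 476) = 642394 + 749 = 643143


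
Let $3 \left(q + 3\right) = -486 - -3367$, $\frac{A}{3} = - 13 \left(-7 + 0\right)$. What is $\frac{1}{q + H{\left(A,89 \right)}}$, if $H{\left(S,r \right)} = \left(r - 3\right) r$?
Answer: $\frac{3}{25834} \approx 0.00011613$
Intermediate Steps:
$A = 273$ ($A = 3 \left(- 13 \left(-7 + 0\right)\right) = 3 \left(\left(-13\right) \left(-7\right)\right) = 3 \cdot 91 = 273$)
$q = \frac{2872}{3}$ ($q = -3 + \frac{-486 - -3367}{3} = -3 + \frac{-486 + 3367}{3} = -3 + \frac{1}{3} \cdot 2881 = -3 + \frac{2881}{3} = \frac{2872}{3} \approx 957.33$)
$H{\left(S,r \right)} = r \left(-3 + r\right)$ ($H{\left(S,r \right)} = \left(-3 + r\right) r = r \left(-3 + r\right)$)
$\frac{1}{q + H{\left(A,89 \right)}} = \frac{1}{\frac{2872}{3} + 89 \left(-3 + 89\right)} = \frac{1}{\frac{2872}{3} + 89 \cdot 86} = \frac{1}{\frac{2872}{3} + 7654} = \frac{1}{\frac{25834}{3}} = \frac{3}{25834}$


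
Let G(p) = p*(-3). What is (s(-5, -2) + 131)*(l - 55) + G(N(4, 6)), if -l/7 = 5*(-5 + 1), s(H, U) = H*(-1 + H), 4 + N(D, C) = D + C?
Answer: 13667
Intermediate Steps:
N(D, C) = -4 + C + D (N(D, C) = -4 + (D + C) = -4 + (C + D) = -4 + C + D)
G(p) = -3*p
l = 140 (l = -35*(-5 + 1) = -35*(-4) = -7*(-20) = 140)
(s(-5, -2) + 131)*(l - 55) + G(N(4, 6)) = (-5*(-1 - 5) + 131)*(140 - 55) - 3*(-4 + 6 + 4) = (-5*(-6) + 131)*85 - 3*6 = (30 + 131)*85 - 18 = 161*85 - 18 = 13685 - 18 = 13667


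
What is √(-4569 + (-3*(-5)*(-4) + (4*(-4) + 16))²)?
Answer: I*√969 ≈ 31.129*I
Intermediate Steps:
√(-4569 + (-3*(-5)*(-4) + (4*(-4) + 16))²) = √(-4569 + (15*(-4) + (-16 + 16))²) = √(-4569 + (-60 + 0)²) = √(-4569 + (-60)²) = √(-4569 + 3600) = √(-969) = I*√969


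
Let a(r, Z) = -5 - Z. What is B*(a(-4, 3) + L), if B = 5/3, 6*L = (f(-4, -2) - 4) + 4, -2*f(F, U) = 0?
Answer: -40/3 ≈ -13.333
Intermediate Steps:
f(F, U) = 0 (f(F, U) = -1/2*0 = 0)
L = 0 (L = ((0 - 4) + 4)/6 = (-4 + 4)/6 = (1/6)*0 = 0)
B = 5/3 (B = (1/3)*5 = 5/3 ≈ 1.6667)
B*(a(-4, 3) + L) = 5*((-5 - 1*3) + 0)/3 = 5*((-5 - 3) + 0)/3 = 5*(-8 + 0)/3 = (5/3)*(-8) = -40/3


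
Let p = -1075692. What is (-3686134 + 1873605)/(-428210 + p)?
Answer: 1812529/1503902 ≈ 1.2052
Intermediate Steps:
(-3686134 + 1873605)/(-428210 + p) = (-3686134 + 1873605)/(-428210 - 1075692) = -1812529/(-1503902) = -1812529*(-1/1503902) = 1812529/1503902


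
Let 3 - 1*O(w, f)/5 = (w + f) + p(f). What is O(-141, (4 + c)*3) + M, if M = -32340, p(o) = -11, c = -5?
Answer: -31550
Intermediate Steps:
O(w, f) = 70 - 5*f - 5*w (O(w, f) = 15 - 5*((w + f) - 11) = 15 - 5*((f + w) - 11) = 15 - 5*(-11 + f + w) = 15 + (55 - 5*f - 5*w) = 70 - 5*f - 5*w)
O(-141, (4 + c)*3) + M = (70 - 5*(4 - 5)*3 - 5*(-141)) - 32340 = (70 - (-5)*3 + 705) - 32340 = (70 - 5*(-3) + 705) - 32340 = (70 + 15 + 705) - 32340 = 790 - 32340 = -31550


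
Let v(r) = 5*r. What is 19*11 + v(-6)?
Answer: 179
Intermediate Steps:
19*11 + v(-6) = 19*11 + 5*(-6) = 209 - 30 = 179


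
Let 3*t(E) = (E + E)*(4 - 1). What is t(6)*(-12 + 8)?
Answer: -48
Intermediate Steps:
t(E) = 2*E (t(E) = ((E + E)*(4 - 1))/3 = ((2*E)*3)/3 = (6*E)/3 = 2*E)
t(6)*(-12 + 8) = (2*6)*(-12 + 8) = 12*(-4) = -48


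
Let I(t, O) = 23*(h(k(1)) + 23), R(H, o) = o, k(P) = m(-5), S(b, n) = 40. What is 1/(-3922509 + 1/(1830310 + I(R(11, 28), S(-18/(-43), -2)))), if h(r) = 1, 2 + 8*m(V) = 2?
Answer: -1830862/7181572672757 ≈ -2.5494e-7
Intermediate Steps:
m(V) = 0 (m(V) = -¼ + (⅛)*2 = -¼ + ¼ = 0)
k(P) = 0
I(t, O) = 552 (I(t, O) = 23*(1 + 23) = 23*24 = 552)
1/(-3922509 + 1/(1830310 + I(R(11, 28), S(-18/(-43), -2)))) = 1/(-3922509 + 1/(1830310 + 552)) = 1/(-3922509 + 1/1830862) = 1/(-7181572672757/1830862) = -1830862/7181572672757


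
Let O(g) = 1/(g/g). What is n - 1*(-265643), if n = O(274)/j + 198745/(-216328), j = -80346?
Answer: 329796341877049/1241506392 ≈ 2.6564e+5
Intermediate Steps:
O(g) = 1 (O(g) = 1/1 = 1)
n = -1140613007/1241506392 (n = 1/(-80346) + 198745/(-216328) = 1*(-1/80346) + 198745*(-1/216328) = -1/80346 - 198745/216328 = -1140613007/1241506392 ≈ -0.91873)
n - 1*(-265643) = -1140613007/1241506392 - 1*(-265643) = -1140613007/1241506392 + 265643 = 329796341877049/1241506392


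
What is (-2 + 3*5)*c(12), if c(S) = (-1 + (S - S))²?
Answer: 13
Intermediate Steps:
c(S) = 1 (c(S) = (-1 + 0)² = (-1)² = 1)
(-2 + 3*5)*c(12) = (-2 + 3*5)*1 = (-2 + 15)*1 = 13*1 = 13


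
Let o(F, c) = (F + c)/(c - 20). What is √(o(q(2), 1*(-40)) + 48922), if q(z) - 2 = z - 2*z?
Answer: 4*√27519/3 ≈ 221.18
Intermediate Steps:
q(z) = 2 - z (q(z) = 2 + (z - 2*z) = 2 - z)
o(F, c) = (F + c)/(-20 + c)
√(o(q(2), 1*(-40)) + 48922) = √(((2 - 1*2) + 1*(-40))/(-20 + 1*(-40)) + 48922) = √(((2 - 2) - 40)/(-20 - 40) + 48922) = √((0 - 40)/(-60) + 48922) = √(-1/60*(-40) + 48922) = √(⅔ + 48922) = √(146768/3) = 4*√27519/3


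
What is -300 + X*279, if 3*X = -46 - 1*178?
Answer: -21132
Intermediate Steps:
X = -224/3 (X = (-46 - 1*178)/3 = (-46 - 178)/3 = (⅓)*(-224) = -224/3 ≈ -74.667)
-300 + X*279 = -300 - 224/3*279 = -300 - 20832 = -21132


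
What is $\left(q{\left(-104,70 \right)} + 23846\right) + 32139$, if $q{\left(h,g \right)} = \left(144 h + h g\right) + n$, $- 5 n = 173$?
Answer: $\frac{168472}{5} \approx 33694.0$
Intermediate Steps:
$n = - \frac{173}{5}$ ($n = \left(- \frac{1}{5}\right) 173 = - \frac{173}{5} \approx -34.6$)
$q{\left(h,g \right)} = - \frac{173}{5} + 144 h + g h$ ($q{\left(h,g \right)} = \left(144 h + h g\right) - \frac{173}{5} = \left(144 h + g h\right) - \frac{173}{5} = - \frac{173}{5} + 144 h + g h$)
$\left(q{\left(-104,70 \right)} + 23846\right) + 32139 = \left(\left(- \frac{173}{5} + 144 \left(-104\right) + 70 \left(-104\right)\right) + 23846\right) + 32139 = \left(\left(- \frac{173}{5} - 14976 - 7280\right) + 23846\right) + 32139 = \left(- \frac{111453}{5} + 23846\right) + 32139 = \frac{7777}{5} + 32139 = \frac{168472}{5}$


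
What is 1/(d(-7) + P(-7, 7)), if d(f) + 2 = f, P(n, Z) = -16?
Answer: -1/25 ≈ -0.040000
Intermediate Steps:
d(f) = -2 + f
1/(d(-7) + P(-7, 7)) = 1/((-2 - 7) - 16) = 1/(-9 - 16) = 1/(-25) = -1/25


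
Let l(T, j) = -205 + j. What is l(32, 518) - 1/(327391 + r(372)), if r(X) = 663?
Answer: 102680901/328054 ≈ 313.00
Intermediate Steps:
l(32, 518) - 1/(327391 + r(372)) = (-205 + 518) - 1/(327391 + 663) = 313 - 1/328054 = 102680901/328054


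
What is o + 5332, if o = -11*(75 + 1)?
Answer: 4496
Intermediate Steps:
o = -836 (o = -11*76 = -836)
o + 5332 = -836 + 5332 = 4496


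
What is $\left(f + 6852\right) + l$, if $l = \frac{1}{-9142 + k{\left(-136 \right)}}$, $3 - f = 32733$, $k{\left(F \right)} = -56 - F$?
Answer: $- \frac{234506437}{9062} \approx -25878.0$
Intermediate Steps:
$f = -32730$ ($f = 3 - 32733 = -32730$)
$l = - \frac{1}{9062}$ ($l = \frac{1}{-9142 - -80} = \frac{1}{-9142 + \left(-56 + 136\right)} = \frac{1}{-9142 + 80} = \frac{1}{-9062} = - \frac{1}{9062} \approx -0.00011035$)
$\left(f + 6852\right) + l = \left(-32730 + 6852\right) - \frac{1}{9062} = -25878 - \frac{1}{9062} = - \frac{234506437}{9062}$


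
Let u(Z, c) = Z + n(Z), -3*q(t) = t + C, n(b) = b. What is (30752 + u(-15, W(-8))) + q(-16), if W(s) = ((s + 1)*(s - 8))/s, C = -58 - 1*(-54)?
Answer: 92186/3 ≈ 30729.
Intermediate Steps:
C = -4 (C = -58 + 54 = -4)
q(t) = 4/3 - t/3 (q(t) = -(t - 4)/3 = -(-4 + t)/3 = 4/3 - t/3)
W(s) = (1 + s)*(-8 + s)/s (W(s) = ((1 + s)*(-8 + s))/s = (1 + s)*(-8 + s)/s)
u(Z, c) = 2*Z (u(Z, c) = Z + Z = 2*Z)
(30752 + u(-15, W(-8))) + q(-16) = (30752 + 2*(-15)) + (4/3 - 1/3*(-16)) = (30752 - 30) + (4/3 + 16/3) = 30722 + 20/3 = 92186/3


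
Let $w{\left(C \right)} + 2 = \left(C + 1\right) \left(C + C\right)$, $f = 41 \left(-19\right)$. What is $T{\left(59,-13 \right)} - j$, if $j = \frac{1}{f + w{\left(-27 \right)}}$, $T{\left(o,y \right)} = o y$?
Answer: $- \frac{477842}{623} \approx -767.0$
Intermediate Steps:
$f = -779$
$w{\left(C \right)} = -2 + 2 C \left(1 + C\right)$ ($w{\left(C \right)} = -2 + \left(C + 1\right) \left(C + C\right) = -2 + \left(1 + C\right) 2 C = -2 + 2 C \left(1 + C\right)$)
$j = \frac{1}{623}$ ($j = \frac{1}{-779 + \left(-2 + 2 \left(-27\right) + 2 \left(-27\right)^{2}\right)} = \frac{1}{-779 - -1402} = \frac{1}{-779 + 1402} = \frac{1}{623} \approx 0.0016051$)
$T{\left(59,-13 \right)} - j = 59 \left(-13\right) - \frac{1}{623} = -767 - \frac{1}{623} = - \frac{477842}{623}$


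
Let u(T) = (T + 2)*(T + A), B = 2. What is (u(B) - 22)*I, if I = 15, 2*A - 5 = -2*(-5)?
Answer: 240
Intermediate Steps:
A = 15/2 (A = 5/2 + (-2*(-5))/2 = 5/2 + (½)*10 = 5/2 + 5 = 15/2 ≈ 7.5000)
u(T) = (2 + T)*(15/2 + T) (u(T) = (T + 2)*(T + 15/2) = (2 + T)*(15/2 + T))
(u(B) - 22)*I = ((15 + 2² + (19/2)*2) - 22)*15 = ((15 + 4 + 19) - 22)*15 = (38 - 22)*15 = 16*15 = 240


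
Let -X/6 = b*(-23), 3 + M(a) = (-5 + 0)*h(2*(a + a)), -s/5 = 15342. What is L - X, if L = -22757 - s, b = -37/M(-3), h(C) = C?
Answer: 1026809/19 ≈ 54043.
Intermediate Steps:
s = -76710 (s = -5*15342 = -76710)
M(a) = -3 - 20*a (M(a) = -3 + (-5 + 0)*(2*(a + a)) = -3 - 10*2*a = -3 - 20*a)
b = -37/57 (b = -37/(-3 - 20*(-3)) = -37/(-3 + 60) = -37/57 ≈ -0.64912)
X = -1702/19 (X = -(-74)*(-23)/19 = -6*851/57 = -1702/19 ≈ -89.579)
L = 53953 (L = -22757 - 1*(-76710) = -22757 + 76710 = 53953)
L - X = 53953 - 1*(-1702/19) = 53953 + 1702/19 = 1026809/19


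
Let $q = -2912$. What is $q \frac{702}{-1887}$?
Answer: $\frac{681408}{629} \approx 1083.3$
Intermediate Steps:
$q \frac{702}{-1887} = - 2912 \frac{702}{-1887} = - 2912 \cdot 702 \left(- \frac{1}{1887}\right) = \left(-2912\right) \left(- \frac{234}{629}\right) = \frac{681408}{629}$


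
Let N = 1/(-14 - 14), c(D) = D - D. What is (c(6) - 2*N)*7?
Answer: ½ ≈ 0.50000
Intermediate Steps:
c(D) = 0
N = -1/28 (N = 1/(-28) = -1/28 ≈ -0.035714)
(c(6) - 2*N)*7 = (0 - 2*(-1/28))*7 = (0 + 1/14)*7 = (1/14)*7 = ½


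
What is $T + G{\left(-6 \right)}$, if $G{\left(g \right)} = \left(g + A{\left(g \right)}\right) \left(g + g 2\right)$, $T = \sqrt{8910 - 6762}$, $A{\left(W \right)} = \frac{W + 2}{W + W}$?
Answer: $102 + 2 \sqrt{537} \approx 148.35$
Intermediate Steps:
$A{\left(W \right)} = \frac{2 + W}{2 W}$
$T = 2 \sqrt{537}$ ($T = \sqrt{2148} = 2 \sqrt{537} \approx 46.346$)
$G{\left(g \right)} = 3 g \left(g + \frac{2 + g}{2 g}\right)$ ($G{\left(g \right)} = \left(g + \frac{2 + g}{2 g}\right) \left(g + g 2\right) = \left(g + \frac{2 + g}{2 g}\right) \left(g + 2 g\right) = \left(g + \frac{2 + g}{2 g}\right) 3 g = 3 g \left(g + \frac{2 + g}{2 g}\right)$)
$T + G{\left(-6 \right)} = 2 \sqrt{537} + \left(3 + 3 \left(-6\right)^{2} + \frac{3}{2} \left(-6\right)\right) = 2 \sqrt{537} + \left(3 + 3 \cdot 36 - 9\right) = 2 \sqrt{537} + \left(3 + 108 - 9\right) = 2 \sqrt{537} + 102 = 102 + 2 \sqrt{537}$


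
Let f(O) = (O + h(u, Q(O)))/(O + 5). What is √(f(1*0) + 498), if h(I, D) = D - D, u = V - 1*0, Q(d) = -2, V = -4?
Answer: √498 ≈ 22.316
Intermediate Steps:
u = -4 (u = -4 - 1*0 = -4 + 0 = -4)
h(I, D) = 0
f(O) = O/(5 + O) (f(O) = (O + 0)/(O + 5) = O/(5 + O))
√(f(1*0) + 498) = √((1*0)/(5 + 1*0) + 498) = √(0/(5 + 0) + 498) = √(0/5 + 498) = √(0*(⅕) + 498) = √(0 + 498) = √498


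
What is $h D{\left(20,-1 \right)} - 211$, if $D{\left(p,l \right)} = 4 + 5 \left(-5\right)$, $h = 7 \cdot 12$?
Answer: $-1975$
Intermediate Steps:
$h = 84$
$D{\left(p,l \right)} = -21$ ($D{\left(p,l \right)} = 4 - 25 = -21$)
$h D{\left(20,-1 \right)} - 211 = 84 \left(-21\right) - 211 = -1764 - 211 = -1975$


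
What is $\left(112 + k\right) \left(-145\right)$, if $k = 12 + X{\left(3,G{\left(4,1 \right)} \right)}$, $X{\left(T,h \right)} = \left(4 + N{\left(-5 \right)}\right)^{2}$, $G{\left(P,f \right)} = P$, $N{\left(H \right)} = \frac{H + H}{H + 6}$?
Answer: $-23200$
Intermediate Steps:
$N{\left(H \right)} = \frac{2 H}{6 + H}$
$X{\left(T,h \right)} = 36$ ($X{\left(T,h \right)} = \left(4 + 2 \left(-5\right) \frac{1}{6 - 5}\right)^{2} = \left(4 + 2 \left(-5\right) 1^{-1}\right)^{2} = \left(4 + 2 \left(-5\right) 1\right)^{2} = \left(4 - 10\right)^{2} = \left(-6\right)^{2} = 36$)
$k = 48$ ($k = 12 + 36 = 48$)
$\left(112 + k\right) \left(-145\right) = \left(112 + 48\right) \left(-145\right) = 160 \left(-145\right) = -23200$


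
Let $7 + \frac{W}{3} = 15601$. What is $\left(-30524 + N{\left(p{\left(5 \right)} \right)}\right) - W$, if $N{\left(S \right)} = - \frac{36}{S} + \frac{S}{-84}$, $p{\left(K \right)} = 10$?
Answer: $- \frac{16235041}{210} \approx -77310.0$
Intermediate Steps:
$W = 46782$ ($W = -21 + 3 \cdot 15601 = -21 + 46803 = 46782$)
$N{\left(S \right)} = - \frac{36}{S} - \frac{S}{84}$ ($N{\left(S \right)} = - \frac{36}{S} + S \left(- \frac{1}{84}\right) = - \frac{36}{S} - \frac{S}{84}$)
$\left(-30524 + N{\left(p{\left(5 \right)} \right)}\right) - W = \left(-30524 - \left(\frac{5}{42} + \frac{36}{10}\right)\right) - 46782 = \left(-30524 - \frac{781}{210}\right) - 46782 = - \frac{6410821}{210} - 46782 = - \frac{16235041}{210}$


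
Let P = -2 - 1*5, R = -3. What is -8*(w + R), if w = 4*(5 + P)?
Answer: 88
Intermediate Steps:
P = -7 (P = -2 - 5 = -7)
w = -8 (w = 4*(5 - 7) = 4*(-2) = -8)
-8*(w + R) = -8*(-8 - 3) = -8*(-11) = 88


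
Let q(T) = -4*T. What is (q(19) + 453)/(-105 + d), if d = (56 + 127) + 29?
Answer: 377/107 ≈ 3.5234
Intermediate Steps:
d = 212 (d = 183 + 29 = 212)
(q(19) + 453)/(-105 + d) = (-4*19 + 453)/(-105 + 212) = (-76 + 453)/107 = 377*(1/107) = 377/107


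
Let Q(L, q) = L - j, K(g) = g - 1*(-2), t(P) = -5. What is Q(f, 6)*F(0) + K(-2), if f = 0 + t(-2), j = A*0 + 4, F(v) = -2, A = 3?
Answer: 18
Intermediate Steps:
j = 4 (j = 3*0 + 4 = 0 + 4 = 4)
K(g) = 2 + g (K(g) = g + 2 = 2 + g)
f = -5 (f = 0 - 5 = -5)
Q(L, q) = -4 + L (Q(L, q) = L - 1*4 = L - 4 = -4 + L)
Q(f, 6)*F(0) + K(-2) = (-4 - 5)*(-2) + (2 - 2) = -9*(-2) + 0 = 18 + 0 = 18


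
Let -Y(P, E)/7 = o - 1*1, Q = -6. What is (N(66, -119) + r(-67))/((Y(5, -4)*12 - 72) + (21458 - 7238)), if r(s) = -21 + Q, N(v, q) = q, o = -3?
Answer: -73/7242 ≈ -0.010080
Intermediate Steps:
Y(P, E) = 28 (Y(P, E) = -7*(-3 - 1*1) = -7*(-3 - 1) = -7*(-4) = 28)
r(s) = -27 (r(s) = -21 - 6 = -27)
(N(66, -119) + r(-67))/((Y(5, -4)*12 - 72) + (21458 - 7238)) = (-119 - 27)/((28*12 - 72) + (21458 - 7238)) = -146/((336 - 72) + 14220) = -146/(264 + 14220) = -146/14484 = -146*1/14484 = -73/7242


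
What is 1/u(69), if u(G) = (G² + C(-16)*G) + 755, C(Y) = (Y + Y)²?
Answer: 1/76172 ≈ 1.3128e-5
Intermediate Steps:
C(Y) = 4*Y² (C(Y) = (2*Y)² = 4*Y²)
u(G) = 755 + G² + 1024*G (u(G) = (G² + (4*(-16)²)*G) + 755 = (G² + (4*256)*G) + 755 = (G² + 1024*G) + 755 = 755 + G² + 1024*G)
1/u(69) = 1/(755 + 69² + 1024*69) = 1/(755 + 4761 + 70656) = 1/76172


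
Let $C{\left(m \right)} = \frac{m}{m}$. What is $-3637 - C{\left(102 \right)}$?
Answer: $-3638$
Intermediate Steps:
$C{\left(m \right)} = 1$
$-3637 - C{\left(102 \right)} = -3637 - 1 = -3638$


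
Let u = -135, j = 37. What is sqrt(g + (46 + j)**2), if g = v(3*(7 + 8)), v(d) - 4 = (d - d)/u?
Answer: sqrt(6893) ≈ 83.024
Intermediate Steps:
v(d) = 4 (v(d) = 4 + (d - d)/(-135) = 4 + 0*(-1/135) = 4 + 0 = 4)
g = 4
sqrt(g + (46 + j)**2) = sqrt(4 + (46 + 37)**2) = sqrt(4 + 83**2) = sqrt(4 + 6889) = sqrt(6893)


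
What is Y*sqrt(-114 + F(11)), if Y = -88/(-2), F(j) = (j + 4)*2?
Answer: 88*I*sqrt(21) ≈ 403.27*I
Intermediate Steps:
F(j) = 8 + 2*j (F(j) = (4 + j)*2 = 8 + 2*j)
Y = 44 (Y = -88*(-1)/2 = -22*(-2) = 44)
Y*sqrt(-114 + F(11)) = 44*sqrt(-114 + (8 + 2*11)) = 44*sqrt(-114 + (8 + 22)) = 44*sqrt(-114 + 30) = 44*sqrt(-84) = 44*(2*I*sqrt(21)) = 88*I*sqrt(21)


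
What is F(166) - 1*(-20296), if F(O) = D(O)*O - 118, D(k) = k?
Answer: 47734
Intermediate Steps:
F(O) = -118 + O² (F(O) = O*O - 118 = O² - 118 = -118 + O²)
F(166) - 1*(-20296) = (-118 + 166²) - 1*(-20296) = (-118 + 27556) + 20296 = 27438 + 20296 = 47734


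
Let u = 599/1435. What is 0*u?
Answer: 0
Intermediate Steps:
u = 599/1435 (u = 599*(1/1435) = 599/1435 ≈ 0.41742)
0*u = 0*(599/1435) = 0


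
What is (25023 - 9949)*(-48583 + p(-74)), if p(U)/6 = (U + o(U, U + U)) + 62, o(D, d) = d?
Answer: -746811182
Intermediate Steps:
p(U) = 372 + 18*U (p(U) = 6*((U + (U + U)) + 62) = 6*((U + 2*U) + 62) = 6*(3*U + 62) = 6*(62 + 3*U) = 372 + 18*U)
(25023 - 9949)*(-48583 + p(-74)) = (25023 - 9949)*(-48583 + (372 + 18*(-74))) = 15074*(-48583 + (372 - 1332)) = 15074*(-48583 - 960) = 15074*(-49543) = -746811182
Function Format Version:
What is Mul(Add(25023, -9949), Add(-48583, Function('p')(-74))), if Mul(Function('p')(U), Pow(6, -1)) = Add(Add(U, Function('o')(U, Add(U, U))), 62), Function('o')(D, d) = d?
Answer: -746811182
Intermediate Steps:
Function('p')(U) = Add(372, Mul(18, U)) (Function('p')(U) = Mul(6, Add(Add(U, Add(U, U)), 62)) = Mul(6, Add(Add(U, Mul(2, U)), 62)) = Mul(6, Add(Mul(3, U), 62)) = Mul(6, Add(62, Mul(3, U))) = Add(372, Mul(18, U)))
Mul(Add(25023, -9949), Add(-48583, Function('p')(-74))) = Mul(Add(25023, -9949), Add(-48583, Add(372, Mul(18, -74)))) = Mul(15074, Add(-48583, Add(372, -1332))) = Mul(15074, Add(-48583, -960)) = Mul(15074, -49543) = -746811182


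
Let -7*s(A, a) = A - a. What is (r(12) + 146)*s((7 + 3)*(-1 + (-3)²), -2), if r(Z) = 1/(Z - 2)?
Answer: -59901/35 ≈ -1711.5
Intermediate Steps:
r(Z) = 1/(-2 + Z)
s(A, a) = -A/7 + a/7 (s(A, a) = -(A - a)/7 = -A/7 + a/7)
(r(12) + 146)*s((7 + 3)*(-1 + (-3)²), -2) = (1/(-2 + 12) + 146)*(-(7 + 3)*(-1 + (-3)²)/7 + (⅐)*(-2)) = (1/10 + 146)*(-10*(-1 + 9)/7 - 2/7) = (⅒ + 146)*(-10*8/7 - 2/7) = 1461*(-⅐*80 - 2/7)/10 = 1461*(-80/7 - 2/7)/10 = (1461/10)*(-82/7) = -59901/35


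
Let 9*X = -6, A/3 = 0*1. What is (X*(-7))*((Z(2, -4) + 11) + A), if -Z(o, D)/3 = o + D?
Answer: 238/3 ≈ 79.333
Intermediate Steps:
A = 0 (A = 3*(0*1) = 3*0 = 0)
X = -2/3 (X = (1/9)*(-6) = -2/3 ≈ -0.66667)
Z(o, D) = -3*D - 3*o (Z(o, D) = -3*(o + D) = -3*(D + o) = -3*D - 3*o)
(X*(-7))*((Z(2, -4) + 11) + A) = (-2/3*(-7))*(((-3*(-4) - 3*2) + 11) + 0) = 14*(((12 - 6) + 11) + 0)/3 = 14*((6 + 11) + 0)/3 = 14*(17 + 0)/3 = (14/3)*17 = 238/3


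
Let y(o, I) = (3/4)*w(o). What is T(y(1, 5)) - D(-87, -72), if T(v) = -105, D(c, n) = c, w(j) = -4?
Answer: -18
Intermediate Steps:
y(o, I) = -3 (y(o, I) = (3/4)*(-4) = (3*(¼))*(-4) = (¾)*(-4) = -3)
T(y(1, 5)) - D(-87, -72) = -105 - 1*(-87) = -105 + 87 = -18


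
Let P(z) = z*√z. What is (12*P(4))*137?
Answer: 13152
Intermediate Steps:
P(z) = z^(3/2)
(12*P(4))*137 = (12*4^(3/2))*137 = (12*8)*137 = 96*137 = 13152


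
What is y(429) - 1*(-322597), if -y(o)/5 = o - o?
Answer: 322597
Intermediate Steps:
y(o) = 0 (y(o) = -5*(o - o) = -5*0 = 0)
y(429) - 1*(-322597) = 0 - 1*(-322597) = 0 + 322597 = 322597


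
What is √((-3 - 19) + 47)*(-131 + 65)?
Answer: -330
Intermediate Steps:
√((-3 - 19) + 47)*(-131 + 65) = √(-22 + 47)*(-66) = √25*(-66) = 5*(-66) = -330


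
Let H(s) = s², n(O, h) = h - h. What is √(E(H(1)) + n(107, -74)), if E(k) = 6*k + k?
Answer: √7 ≈ 2.6458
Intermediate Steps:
n(O, h) = 0
E(k) = 7*k
√(E(H(1)) + n(107, -74)) = √(7*1² + 0) = √(7*1 + 0) = √(7 + 0) = √7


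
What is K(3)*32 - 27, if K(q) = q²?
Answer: 261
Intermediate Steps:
K(3)*32 - 27 = 3²*32 - 27 = 9*32 - 27 = 288 - 27 = 261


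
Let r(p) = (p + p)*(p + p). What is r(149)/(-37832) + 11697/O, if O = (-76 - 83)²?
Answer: -150211085/79702566 ≈ -1.8846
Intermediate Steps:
r(p) = 4*p² (r(p) = (2*p)*(2*p) = 4*p²)
O = 25281 (O = (-159)² = 25281)
r(149)/(-37832) + 11697/O = (4*149²)/(-37832) + 11697/25281 = (4*22201)*(-1/37832) + 11697*(1/25281) = 88804*(-1/37832) + 3899/8427 = -22201/9458 + 3899/8427 = -150211085/79702566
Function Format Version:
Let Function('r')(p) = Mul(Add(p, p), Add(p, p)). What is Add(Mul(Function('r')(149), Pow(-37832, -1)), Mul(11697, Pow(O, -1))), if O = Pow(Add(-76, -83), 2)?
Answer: Rational(-150211085, 79702566) ≈ -1.8846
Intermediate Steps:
Function('r')(p) = Mul(4, Pow(p, 2)) (Function('r')(p) = Mul(Mul(2, p), Mul(2, p)) = Mul(4, Pow(p, 2)))
O = 25281 (O = Pow(-159, 2) = 25281)
Add(Mul(Function('r')(149), Pow(-37832, -1)), Mul(11697, Pow(O, -1))) = Add(Mul(Mul(4, Pow(149, 2)), Pow(-37832, -1)), Mul(11697, Pow(25281, -1))) = Add(Mul(Mul(4, 22201), Rational(-1, 37832)), Mul(11697, Rational(1, 25281))) = Add(Mul(88804, Rational(-1, 37832)), Rational(3899, 8427)) = Add(Rational(-22201, 9458), Rational(3899, 8427)) = Rational(-150211085, 79702566)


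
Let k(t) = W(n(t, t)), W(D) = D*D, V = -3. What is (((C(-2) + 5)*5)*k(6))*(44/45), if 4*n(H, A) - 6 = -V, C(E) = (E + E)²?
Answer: 2079/4 ≈ 519.75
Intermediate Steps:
C(E) = 4*E² (C(E) = (2*E)² = 4*E²)
n(H, A) = 9/4 (n(H, A) = 3/2 + (-1*(-3))/4 = 3/2 + (¼)*3 = 3/2 + ¾ = 9/4)
W(D) = D²
k(t) = 81/16 (k(t) = (9/4)² = 81/16)
(((C(-2) + 5)*5)*k(6))*(44/45) = (((4*(-2)² + 5)*5)*(81/16))*(44/45) = (((4*4 + 5)*5)*(81/16))*(44*(1/45)) = (((16 + 5)*5)*(81/16))*(44/45) = ((21*5)*(81/16))*(44/45) = (105*(81/16))*(44/45) = (8505/16)*(44/45) = 2079/4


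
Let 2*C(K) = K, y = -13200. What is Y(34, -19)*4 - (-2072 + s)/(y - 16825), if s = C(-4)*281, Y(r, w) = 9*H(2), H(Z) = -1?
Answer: -1083534/30025 ≈ -36.088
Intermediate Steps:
C(K) = K/2
Y(r, w) = -9 (Y(r, w) = 9*(-1) = -9)
s = -562 (s = ((½)*(-4))*281 = -2*281 = -562)
Y(34, -19)*4 - (-2072 + s)/(y - 16825) = -9*4 - (-2072 - 562)/(-13200 - 16825) = -36 - (-2634)/(-30025) = -36 - (-2634)*(-1)/30025 = -36 - 1*2634/30025 = -36 - 2634/30025 = -1083534/30025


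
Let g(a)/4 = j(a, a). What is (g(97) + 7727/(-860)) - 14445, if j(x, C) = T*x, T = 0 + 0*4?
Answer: -12430427/860 ≈ -14454.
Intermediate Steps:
T = 0 (T = 0 + 0 = 0)
j(x, C) = 0 (j(x, C) = 0*x = 0)
g(a) = 0 (g(a) = 4*0 = 0)
(g(97) + 7727/(-860)) - 14445 = (0 + 7727/(-860)) - 14445 = (0 + 7727*(-1/860)) - 14445 = (0 - 7727/860) - 14445 = -7727/860 - 14445 = -12430427/860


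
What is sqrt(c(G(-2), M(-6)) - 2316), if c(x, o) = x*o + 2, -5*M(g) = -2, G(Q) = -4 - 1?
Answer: 2*I*sqrt(579) ≈ 48.125*I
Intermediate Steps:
G(Q) = -5
M(g) = 2/5 (M(g) = -1/5*(-2) = 2/5)
c(x, o) = 2 + o*x (c(x, o) = o*x + 2 = 2 + o*x)
sqrt(c(G(-2), M(-6)) - 2316) = sqrt((2 + (2/5)*(-5)) - 2316) = sqrt((2 - 2) - 2316) = sqrt(0 - 2316) = sqrt(-2316) = 2*I*sqrt(579)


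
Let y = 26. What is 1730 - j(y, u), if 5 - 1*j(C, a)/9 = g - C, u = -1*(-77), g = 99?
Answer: 2342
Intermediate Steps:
u = 77
j(C, a) = -846 + 9*C (j(C, a) = 45 - 9*(99 - C) = 45 + (-891 + 9*C) = -846 + 9*C)
1730 - j(y, u) = 1730 - (-846 + 9*26) = 1730 - (-846 + 234) = 1730 - 1*(-612) = 1730 + 612 = 2342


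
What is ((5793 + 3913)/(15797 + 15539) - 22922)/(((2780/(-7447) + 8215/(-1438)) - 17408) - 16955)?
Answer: 1922960869079899/2883313007285542 ≈ 0.66693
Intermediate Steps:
((5793 + 3913)/(15797 + 15539) - 22922)/(((2780/(-7447) + 8215/(-1438)) - 17408) - 16955) = (9706/31336 - 22922)/(((2780*(-1/7447) + 8215*(-1/1438)) - 17408) - 16955) = (9706*(1/31336) - 22922)/(((-2780/7447 - 8215/1438) - 17408) - 16955) = (4853/15668 - 22922)/((-65174745/10708786 - 17408) - 16955) = -359137043/(15668*(-186483721433/10708786 - 16955)) = -359137043/(15668*(-368051188063/10708786)) = -359137043/15668*(-10708786/368051188063) = 1922960869079899/2883313007285542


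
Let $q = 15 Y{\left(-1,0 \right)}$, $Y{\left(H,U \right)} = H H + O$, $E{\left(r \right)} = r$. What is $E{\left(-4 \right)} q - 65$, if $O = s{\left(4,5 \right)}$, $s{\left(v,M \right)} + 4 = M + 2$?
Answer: $-305$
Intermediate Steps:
$s{\left(v,M \right)} = -2 + M$ ($s{\left(v,M \right)} = -4 + \left(M + 2\right) = -4 + \left(2 + M\right) = -2 + M$)
$O = 3$ ($O = -2 + 5 = 3$)
$Y{\left(H,U \right)} = 3 + H^{2}$ ($Y{\left(H,U \right)} = H H + 3 = H^{2} + 3 = 3 + H^{2}$)
$q = 60$ ($q = 15 \left(3 + \left(-1\right)^{2}\right) = 15 \left(3 + 1\right) = 15 \cdot 4 = 60$)
$E{\left(-4 \right)} q - 65 = \left(-4\right) 60 - 65 = -240 - 65 = -305$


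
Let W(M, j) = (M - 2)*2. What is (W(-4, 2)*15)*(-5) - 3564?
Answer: -2664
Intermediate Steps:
W(M, j) = -4 + 2*M (W(M, j) = (-2 + M)*2 = -4 + 2*M)
(W(-4, 2)*15)*(-5) - 3564 = ((-4 + 2*(-4))*15)*(-5) - 3564 = ((-4 - 8)*15)*(-5) - 3564 = -12*15*(-5) - 3564 = -180*(-5) - 3564 = 900 - 3564 = -2664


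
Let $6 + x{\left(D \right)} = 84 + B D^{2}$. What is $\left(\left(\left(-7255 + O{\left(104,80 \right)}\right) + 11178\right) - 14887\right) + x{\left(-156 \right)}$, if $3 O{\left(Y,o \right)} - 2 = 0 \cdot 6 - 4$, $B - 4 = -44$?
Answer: $- \frac{2952980}{3} \approx -9.8433 \cdot 10^{5}$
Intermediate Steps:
$B = -40$ ($B = 4 - 44 = -40$)
$O{\left(Y,o \right)} = - \frac{2}{3}$ ($O{\left(Y,o \right)} = \frac{2}{3} + \frac{0 \cdot 6 - 4}{3} = \frac{2}{3} + \frac{0 - 4}{3} = \frac{2}{3} + \frac{1}{3} \left(-4\right) = \frac{2}{3} - \frac{4}{3} = - \frac{2}{3}$)
$x{\left(D \right)} = 78 - 40 D^{2}$ ($x{\left(D \right)} = -6 - \left(-84 + 40 D^{2}\right) = 78 - 40 D^{2}$)
$\left(\left(\left(-7255 + O{\left(104,80 \right)}\right) + 11178\right) - 14887\right) + x{\left(-156 \right)} = \left(\left(\left(-7255 - \frac{2}{3}\right) + 11178\right) - 14887\right) + \left(78 - 40 \left(-156\right)^{2}\right) = \left(\left(- \frac{21767}{3} + 11178\right) - 14887\right) + \left(78 - 973440\right) = \left(\frac{11767}{3} - 14887\right) + \left(78 - 973440\right) = - \frac{32894}{3} - 973362 = - \frac{2952980}{3}$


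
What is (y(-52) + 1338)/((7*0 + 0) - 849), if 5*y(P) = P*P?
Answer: -9394/4245 ≈ -2.2130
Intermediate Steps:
y(P) = P**2/5 (y(P) = (P*P)/5 = P**2/5)
(y(-52) + 1338)/((7*0 + 0) - 849) = ((1/5)*(-52)**2 + 1338)/((7*0 + 0) - 849) = ((1/5)*2704 + 1338)/((0 + 0) - 849) = (2704/5 + 1338)/(0 - 849) = (9394/5)/(-849) = (9394/5)*(-1/849) = -9394/4245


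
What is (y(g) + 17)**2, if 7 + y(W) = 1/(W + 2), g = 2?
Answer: 1681/16 ≈ 105.06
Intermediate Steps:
y(W) = -7 + 1/(2 + W) (y(W) = -7 + 1/(W + 2) = -7 + 1/(2 + W))
(y(g) + 17)**2 = ((-13 - 7*2)/(2 + 2) + 17)**2 = ((-13 - 14)/4 + 17)**2 = ((1/4)*(-27) + 17)**2 = (-27/4 + 17)**2 = (41/4)**2 = 1681/16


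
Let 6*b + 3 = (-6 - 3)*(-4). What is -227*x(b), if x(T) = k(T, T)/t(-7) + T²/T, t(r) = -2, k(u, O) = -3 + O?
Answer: -3859/4 ≈ -964.75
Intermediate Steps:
b = 11/2 (b = -½ + ((-6 - 3)*(-4))/6 = -½ + (-9*(-4))/6 = -½ + (⅙)*36 = -½ + 6 = 11/2 ≈ 5.5000)
x(T) = 3/2 + T/2 (x(T) = (-3 + T)/(-2) + T²/T = (-3 + T)*(-½) + T = (3/2 - T/2) + T = 3/2 + T/2)
-227*x(b) = -227*(3/2 + (½)*(11/2)) = -227*(3/2 + 11/4) = -227*17/4 = -3859/4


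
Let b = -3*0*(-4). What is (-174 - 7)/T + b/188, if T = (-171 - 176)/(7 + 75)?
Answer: 14842/347 ≈ 42.772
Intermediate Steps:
b = 0 (b = 0*(-4) = 0)
T = -347/82 ≈ -4.2317
(-174 - 7)/T + b/188 = (-174 - 7)/(-347/82) + 0/188 = -181*(-82/347) + 0*(1/188) = 14842/347 + 0 = 14842/347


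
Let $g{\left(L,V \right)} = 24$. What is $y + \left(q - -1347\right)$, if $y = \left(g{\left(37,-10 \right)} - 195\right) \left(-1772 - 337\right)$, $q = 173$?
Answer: $362159$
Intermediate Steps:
$y = 360639$ ($y = \left(24 - 195\right) \left(-1772 - 337\right) = \left(-171\right) \left(-2109\right) = 360639$)
$y + \left(q - -1347\right) = 360639 + \left(173 - -1347\right) = 360639 + \left(173 + 1347\right) = 360639 + 1520 = 362159$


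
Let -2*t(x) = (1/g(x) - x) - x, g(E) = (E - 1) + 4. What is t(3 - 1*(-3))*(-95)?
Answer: -10165/18 ≈ -564.72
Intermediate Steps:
g(E) = 3 + E (g(E) = (-1 + E) + 4 = 3 + E)
t(x) = x - 1/(2*(3 + x)) (t(x) = -((1/(3 + x) - x) - x)/2 = -(1/(3 + x) - 2*x)/2 = x - 1/(2*(3 + x)))
t(3 - 1*(-3))*(-95) = ((-½ + (3 - 1*(-3))*(3 + (3 - 1*(-3))))/(3 + (3 - 1*(-3))))*(-95) = ((-½ + (3 + 3)*(3 + (3 + 3)))/(3 + (3 + 3)))*(-95) = ((-½ + 6*(3 + 6))/(3 + 6))*(-95) = ((-½ + 6*9)/9)*(-95) = ((-½ + 54)/9)*(-95) = ((⅑)*(107/2))*(-95) = (107/18)*(-95) = -10165/18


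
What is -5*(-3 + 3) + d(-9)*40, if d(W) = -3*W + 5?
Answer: 1280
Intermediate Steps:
d(W) = 5 - 3*W
-5*(-3 + 3) + d(-9)*40 = -5*(-3 + 3) + (5 - 3*(-9))*40 = -5*0 + (5 + 27)*40 = 0 + 32*40 = 0 + 1280 = 1280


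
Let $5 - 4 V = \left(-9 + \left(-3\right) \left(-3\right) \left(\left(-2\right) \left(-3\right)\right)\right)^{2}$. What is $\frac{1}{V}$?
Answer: $- \frac{1}{505} \approx -0.0019802$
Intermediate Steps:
$V = -505$ ($V = \frac{5}{4} - \frac{\left(-9 + \left(-3\right) \left(-3\right) \left(\left(-2\right) \left(-3\right)\right)\right)^{2}}{4} = \frac{5}{4} - \frac{\left(-9 + 9 \cdot 6\right)^{2}}{4} = \frac{5}{4} - \frac{\left(-9 + 54\right)^{2}}{4} = \frac{5}{4} - \frac{45^{2}}{4} = \frac{5}{4} - \frac{2025}{4} = -505$)
$\frac{1}{V} = \frac{1}{-505} = - \frac{1}{505}$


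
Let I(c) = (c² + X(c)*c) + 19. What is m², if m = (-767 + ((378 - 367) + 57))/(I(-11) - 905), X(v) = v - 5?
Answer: 488601/346921 ≈ 1.4084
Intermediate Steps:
X(v) = -5 + v
I(c) = 19 + c² + c*(-5 + c) (I(c) = (c² + (-5 + c)*c) + 19 = (c² + c*(-5 + c)) + 19 = 19 + c² + c*(-5 + c))
m = 699/589 (m = (-767 + ((378 - 367) + 57))/((19 + (-11)² - 11*(-5 - 11)) - 905) = (-767 + (11 + 57))/((19 + 121 - 11*(-16)) - 905) = (-767 + 68)/((19 + 121 + 176) - 905) = -699/(316 - 905) = -699/(-589) = -699*(-1/589) = 699/589 ≈ 1.1868)
m² = (699/589)² = 488601/346921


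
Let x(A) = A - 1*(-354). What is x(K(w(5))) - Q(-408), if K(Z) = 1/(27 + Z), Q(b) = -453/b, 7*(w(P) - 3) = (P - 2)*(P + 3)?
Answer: 5615657/15912 ≈ 352.92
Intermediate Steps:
w(P) = 3 + (-2 + P)*(3 + P)/7 (w(P) = 3 + ((P - 2)*(P + 3))/7 = 3 + ((-2 + P)*(3 + P))/7 = 3 + (-2 + P)*(3 + P)/7)
x(A) = 354 + A (x(A) = A + 354 = 354 + A)
x(K(w(5))) - Q(-408) = (354 + 1/(27 + (15/7 + (⅐)*5 + (⅐)*5²))) - (-453)/(-408) = (354 + 1/(27 + (15/7 + 5/7 + (⅐)*25))) - (-453)*(-1)/408 = (354 + 1/(27 + (15/7 + 5/7 + 25/7))) - 1*151/136 = (354 + 1/(27 + 45/7)) - 151/136 = (354 + 1/(234/7)) - 151/136 = (354 + 7/234) - 151/136 = 82843/234 - 151/136 = 5615657/15912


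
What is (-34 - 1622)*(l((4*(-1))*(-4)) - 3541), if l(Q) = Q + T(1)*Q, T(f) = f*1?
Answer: 5810904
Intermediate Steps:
T(f) = f
l(Q) = 2*Q (l(Q) = Q + 1*Q = Q + Q = 2*Q)
(-34 - 1622)*(l((4*(-1))*(-4)) - 3541) = (-34 - 1622)*(2*((4*(-1))*(-4)) - 3541) = -1656*(2*(-4*(-4)) - 3541) = -1656*(2*16 - 3541) = -1656*(32 - 3541) = -1656*(-3509) = 5810904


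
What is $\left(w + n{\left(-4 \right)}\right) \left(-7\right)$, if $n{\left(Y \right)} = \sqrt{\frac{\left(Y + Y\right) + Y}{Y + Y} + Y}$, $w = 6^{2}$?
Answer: $-252 - \frac{7 i \sqrt{10}}{2} \approx -252.0 - 11.068 i$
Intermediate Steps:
$w = 36$
$n{\left(Y \right)} = \sqrt{\frac{3}{2} + Y}$ ($n{\left(Y \right)} = \sqrt{\frac{2 Y + Y}{2 Y} + Y} = \sqrt{3 Y \frac{1}{2 Y} + Y} = \sqrt{\frac{3}{2} + Y}$)
$\left(w + n{\left(-4 \right)}\right) \left(-7\right) = \left(36 + \frac{\sqrt{6 + 4 \left(-4\right)}}{2}\right) \left(-7\right) = \left(36 + \frac{\sqrt{6 - 16}}{2}\right) \left(-7\right) = \left(36 + \frac{\sqrt{-10}}{2}\right) \left(-7\right) = \left(36 + \frac{i \sqrt{10}}{2}\right) \left(-7\right) = -252 - \frac{7 i \sqrt{10}}{2}$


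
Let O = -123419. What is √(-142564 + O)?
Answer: I*√265983 ≈ 515.74*I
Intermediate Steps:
√(-142564 + O) = √(-142564 - 123419) = √(-265983) = I*√265983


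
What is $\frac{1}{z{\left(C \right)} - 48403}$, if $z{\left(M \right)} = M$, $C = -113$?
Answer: $- \frac{1}{48516} \approx -2.0612 \cdot 10^{-5}$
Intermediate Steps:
$\frac{1}{z{\left(C \right)} - 48403} = \frac{1}{-113 - 48403} = \frac{1}{-48516} = - \frac{1}{48516}$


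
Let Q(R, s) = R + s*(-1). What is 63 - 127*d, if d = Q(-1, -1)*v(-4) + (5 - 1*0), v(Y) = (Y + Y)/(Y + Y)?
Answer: -572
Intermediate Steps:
v(Y) = 1 (v(Y) = (2*Y)/((2*Y)) = (2*Y)*(1/(2*Y)) = 1)
Q(R, s) = R - s
d = 5 (d = (-1 - 1*(-1))*1 + (5 - 1*0) = (-1 + 1)*1 + (5 + 0) = 0*1 + 5 = 0 + 5 = 5)
63 - 127*d = 63 - 127*5 = 63 - 635 = -572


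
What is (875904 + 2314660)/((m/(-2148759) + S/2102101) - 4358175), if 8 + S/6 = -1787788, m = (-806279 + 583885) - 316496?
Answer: -4803828489481289892/6561833122846883473 ≈ -0.73209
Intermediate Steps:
m = -538890 (m = -222394 - 316496 = -538890)
S = -10726776 (S = -48 + 6*(-1787788) = -48 - 10726728 = -10726776)
(875904 + 2314660)/((m/(-2148759) + S/2102101) - 4358175) = (875904 + 2314660)/((-538890/(-2148759) - 10726776/2102101) - 4358175) = 3190564/((-538890*(-1/2148759) - 10726776*1/2102101) - 4358175) = 3190564/((179630/716253 - 10726776/2102101) - 4358175) = 3190564/(-7305485087698/1505636147553 - 4358175) = 3190564/(-6561833122846883473/1505636147553) = 3190564*(-1505636147553/6561833122846883473) = -4803828489481289892/6561833122846883473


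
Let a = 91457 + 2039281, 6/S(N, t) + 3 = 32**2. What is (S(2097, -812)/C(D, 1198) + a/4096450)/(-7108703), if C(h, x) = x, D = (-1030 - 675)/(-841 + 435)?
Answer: -651563452326/8904726745762984325 ≈ -7.3171e-8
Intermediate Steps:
S(N, t) = 6/1021 (S(N, t) = 6/(-3 + 32**2) = 6/(-3 + 1024) = 6/1021)
a = 2130738
D = 1705/406 (D = -1705/(-406) = -1705*(-1/406) = 1705/406 ≈ 4.1995)
(S(2097, -812)/C(D, 1198) + a/4096450)/(-7108703) = ((6/1021)/1198 + 2130738/4096450)/(-7108703) = ((6/1021)*(1/1198) + 2130738*(1/4096450))*(-1/7108703) = (3/611579 + 1065369/2048225)*(-1/7108703) = (651563452326/1252651397275)*(-1/7108703) = -651563452326/8904726745762984325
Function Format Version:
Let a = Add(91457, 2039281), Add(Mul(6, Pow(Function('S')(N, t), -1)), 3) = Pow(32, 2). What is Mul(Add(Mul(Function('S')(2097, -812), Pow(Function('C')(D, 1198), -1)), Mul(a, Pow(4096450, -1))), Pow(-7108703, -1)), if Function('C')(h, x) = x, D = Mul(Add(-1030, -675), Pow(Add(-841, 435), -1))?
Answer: Rational(-651563452326, 8904726745762984325) ≈ -7.3171e-8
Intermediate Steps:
Function('S')(N, t) = Rational(6, 1021) (Function('S')(N, t) = Mul(6, Pow(Add(-3, Pow(32, 2)), -1)) = Mul(6, Pow(Add(-3, 1024), -1)) = Mul(6, Pow(1021, -1)) = Mul(6, Rational(1, 1021)) = Rational(6, 1021))
a = 2130738
D = Rational(1705, 406) (D = Mul(-1705, Pow(-406, -1)) = Mul(-1705, Rational(-1, 406)) = Rational(1705, 406) ≈ 4.1995)
Mul(Add(Mul(Function('S')(2097, -812), Pow(Function('C')(D, 1198), -1)), Mul(a, Pow(4096450, -1))), Pow(-7108703, -1)) = Mul(Add(Mul(Rational(6, 1021), Pow(1198, -1)), Mul(2130738, Pow(4096450, -1))), Pow(-7108703, -1)) = Mul(Add(Mul(Rational(6, 1021), Rational(1, 1198)), Mul(2130738, Rational(1, 4096450))), Rational(-1, 7108703)) = Mul(Add(Rational(3, 611579), Rational(1065369, 2048225)), Rational(-1, 7108703)) = Mul(Rational(651563452326, 1252651397275), Rational(-1, 7108703)) = Rational(-651563452326, 8904726745762984325)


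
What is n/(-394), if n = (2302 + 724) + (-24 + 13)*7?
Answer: -2949/394 ≈ -7.4848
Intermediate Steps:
n = 2949 (n = 3026 - 11*7 = 3026 - 77 = 2949)
n/(-394) = 2949/(-394) = 2949*(-1/394) = -2949/394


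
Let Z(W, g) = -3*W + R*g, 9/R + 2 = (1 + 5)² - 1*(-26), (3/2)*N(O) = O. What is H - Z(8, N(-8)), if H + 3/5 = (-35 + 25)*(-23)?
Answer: 1271/5 ≈ 254.20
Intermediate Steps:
N(O) = 2*O/3
H = 1147/5 (H = -⅗ + (-35 + 25)*(-23) = -⅗ - 10*(-23) = -⅗ + 230 = 1147/5 ≈ 229.40)
R = 3/20 (R = 9/(-2 + ((1 + 5)² - 1*(-26))) = 9/(-2 + (6² + 26)) = 9/(-2 + (36 + 26)) = 9/(-2 + 62) = 9/60 = 9*(1/60) = 3/20 ≈ 0.15000)
Z(W, g) = -3*W + 3*g/20
H - Z(8, N(-8)) = 1147/5 - (-3*8 + 3*((⅔)*(-8))/20) = 1147/5 - (-24 + (3/20)*(-16/3)) = 1147/5 - (-24 - ⅘) = 1147/5 - 1*(-124/5) = 1147/5 + 124/5 = 1271/5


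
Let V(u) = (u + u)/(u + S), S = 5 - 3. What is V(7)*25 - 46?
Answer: -64/9 ≈ -7.1111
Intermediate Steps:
S = 2
V(u) = 2*u/(2 + u) (V(u) = (u + u)/(u + 2) = (2*u)/(2 + u) = 2*u/(2 + u))
V(7)*25 - 46 = (2*7/(2 + 7))*25 - 46 = (2*7/9)*25 - 46 = (2*7*(⅑))*25 - 46 = (14/9)*25 - 46 = 350/9 - 46 = -64/9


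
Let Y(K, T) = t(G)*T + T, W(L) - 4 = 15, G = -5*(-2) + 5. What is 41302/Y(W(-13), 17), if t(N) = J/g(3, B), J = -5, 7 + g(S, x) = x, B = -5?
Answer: 495624/289 ≈ 1715.0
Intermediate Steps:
g(S, x) = -7 + x
G = 15 (G = 10 + 5 = 15)
W(L) = 19 (W(L) = 4 + 15 = 19)
t(N) = 5/12 (t(N) = -5/(-7 - 5) = -5/(-12) = -5*(-1/12) = 5/12)
Y(K, T) = 17*T/12 (Y(K, T) = 5*T/12 + T = 17*T/12)
41302/Y(W(-13), 17) = 41302/(((17/12)*17)) = 41302/(289/12) = 41302*(12/289) = 495624/289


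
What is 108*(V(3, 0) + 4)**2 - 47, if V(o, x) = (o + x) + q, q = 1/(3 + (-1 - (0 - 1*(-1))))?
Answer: 6865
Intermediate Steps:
q = 1 (q = 1/(3 + (-1 - (0 + 1))) = 1/(3 + (-1 - 1*1)) = 1/(3 + (-1 - 1)) = 1/(3 - 2) = 1/1 = 1)
V(o, x) = 1 + o + x (V(o, x) = (o + x) + 1 = 1 + o + x)
108*(V(3, 0) + 4)**2 - 47 = 108*((1 + 3 + 0) + 4)**2 - 47 = 108*(4 + 4)**2 - 47 = 108*8**2 - 47 = 108*64 - 47 = 6912 - 47 = 6865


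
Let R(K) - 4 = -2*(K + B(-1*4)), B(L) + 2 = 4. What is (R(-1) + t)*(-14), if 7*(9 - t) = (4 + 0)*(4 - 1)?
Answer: -130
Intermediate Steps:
B(L) = 2 (B(L) = -2 + 4 = 2)
R(K) = -2*K (R(K) = 4 - 2*(K + 2) = 4 - 2*(2 + K) = 4 + (-4 - 2*K) = -2*K)
t = 51/7 (t = 9 - (4 + 0)*(4 - 1)/7 = 9 - 4*3/7 = 9 - 1/7*12 = 9 - 12/7 = 51/7 ≈ 7.2857)
(R(-1) + t)*(-14) = (-2*(-1) + 51/7)*(-14) = (2 + 51/7)*(-14) = (65/7)*(-14) = -130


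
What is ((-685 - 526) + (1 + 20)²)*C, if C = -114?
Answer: 87780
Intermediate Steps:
((-685 - 526) + (1 + 20)²)*C = ((-685 - 526) + (1 + 20)²)*(-114) = (-1211 + 21²)*(-114) = (-1211 + 441)*(-114) = -770*(-114) = 87780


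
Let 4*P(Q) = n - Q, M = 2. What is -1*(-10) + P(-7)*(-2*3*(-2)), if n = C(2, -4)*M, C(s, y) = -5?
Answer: 1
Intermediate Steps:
n = -10 (n = -5*2 = -10)
P(Q) = -5/2 - Q/4 (P(Q) = (-10 - Q)/4 = -5/2 - Q/4)
-1*(-10) + P(-7)*(-2*3*(-2)) = -1*(-10) + (-5/2 - ¼*(-7))*(-2*3*(-2)) = 10 + (-5/2 + 7/4)*(-6*(-2)) = 10 - ¾*12 = 10 - 9 = 1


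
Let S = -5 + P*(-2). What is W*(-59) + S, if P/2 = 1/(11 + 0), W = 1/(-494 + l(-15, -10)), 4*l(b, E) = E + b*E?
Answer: -26432/5049 ≈ -5.2351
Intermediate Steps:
l(b, E) = E/4 + E*b/4 (l(b, E) = (E + b*E)/4 = (E + E*b)/4 = E/4 + E*b/4)
W = -1/459 (W = 1/(-494 + (¼)*(-10)*(1 - 15)) = 1/(-494 + (¼)*(-10)*(-14)) = 1/(-494 + 35) = 1/(-459) = -1/459 ≈ -0.0021787)
P = 2/11 (P = 2/(11 + 0) = 2/11 ≈ 0.18182)
S = -59/11 (S = -5 + (2/11)*(-2) = -5 - 4/11 = -59/11 ≈ -5.3636)
W*(-59) + S = -1/459*(-59) - 59/11 = 59/459 - 59/11 = -26432/5049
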